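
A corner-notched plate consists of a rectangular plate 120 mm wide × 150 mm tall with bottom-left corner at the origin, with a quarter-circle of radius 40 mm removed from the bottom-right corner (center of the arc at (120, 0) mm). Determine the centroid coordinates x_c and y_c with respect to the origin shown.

plate: A = 120 × 150 = 18000.00, centroid at (60.00, 75.00).
removed quarter-circle: A = −¼π·40² = -1256.64, centroid at (103.02, 16.98).
ΣA = 16743.36 mm², ΣAx_c = 950536.89 mm³, ΣAy_c = 1328666.67 mm³.
x_c = 950536.89/16743.36 = 56.77 mm; y_c = 1328666.67/16743.36 = 79.35 mm.

x_c = 56.77 mm, y_c = 79.35 mm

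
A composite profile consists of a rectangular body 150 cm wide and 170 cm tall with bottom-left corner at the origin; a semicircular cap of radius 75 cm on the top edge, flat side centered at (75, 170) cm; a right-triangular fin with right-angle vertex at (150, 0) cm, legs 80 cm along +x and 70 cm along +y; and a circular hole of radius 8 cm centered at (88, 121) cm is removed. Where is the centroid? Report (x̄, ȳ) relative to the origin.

x̄ = 82.64 cm, ȳ = 108.08 cm

rectangular body: A = 150 × 170 = 25500.00, centroid at (75.00, 85.00).
semicircular top: A = ½π·75² = 8835.73, centroid at (75.00, 201.83).
triangular fin: A = ½·80·70 = 2800.00, centroid at (176.67, 23.33).
hole: A = −π·8² = -201.06, centroid at (88.00, 121.00).
ΣA = 36934.67 cm²
ΣAx̄ = (25500.00)(75.00) + (8835.73)(75.00) + (2800.00)(176.67) + (-201.06)(88.00) = 3052152.92 cm³
ΣAȳ = (25500.00)(85.00) + (8835.73)(201.83) + (2800.00)(23.33) + (-201.06)(121.00) = 3991828.83 cm³
x̄ = 3052152.92 / 36934.67 = 82.64 cm
ȳ = 3991828.83 / 36934.67 = 108.08 cm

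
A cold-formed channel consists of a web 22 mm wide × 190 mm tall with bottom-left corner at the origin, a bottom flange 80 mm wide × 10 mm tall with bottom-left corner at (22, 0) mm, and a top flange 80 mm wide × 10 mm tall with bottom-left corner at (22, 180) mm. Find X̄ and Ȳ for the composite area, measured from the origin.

Part | A | x̄ᵢ | ȳᵢ | A·x̄ᵢ | A·ȳᵢ
web | 4180.00 | 11.00 | 95.00 | 45980.00 | 397100.00
bottom flange | 800.00 | 62.00 | 5.00 | 49600.00 | 4000.00
top flange | 800.00 | 62.00 | 185.00 | 49600.00 | 148000.00
Σ | 5780.00 |  |  | 145180.00 | 549100.00
X̄ = 145180.00 / 5780.00 = 25.12 mm
Ȳ = 549100.00 / 5780.00 = 95.00 mm

X̄ = 25.12 mm, Ȳ = 95.00 mm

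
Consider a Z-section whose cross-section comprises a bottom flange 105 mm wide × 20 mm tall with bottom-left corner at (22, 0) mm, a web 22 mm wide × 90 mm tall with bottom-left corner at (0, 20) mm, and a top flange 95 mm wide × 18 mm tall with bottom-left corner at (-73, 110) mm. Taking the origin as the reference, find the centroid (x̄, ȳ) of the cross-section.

Part | A | x̄ᵢ | ȳᵢ | A·x̄ᵢ | A·ȳᵢ
bottom flange | 2100.00 | 74.50 | 10.00 | 156450.00 | 21000.00
web | 1980.00 | 11.00 | 65.00 | 21780.00 | 128700.00
top flange | 1710.00 | -25.50 | 119.00 | -43605.00 | 203490.00
Σ | 5790.00 |  |  | 134625.00 | 353190.00
x̄ = 134625.00 / 5790.00 = 23.25 mm
ȳ = 353190.00 / 5790.00 = 61.00 mm

x̄ = 23.25 mm, ȳ = 61.00 mm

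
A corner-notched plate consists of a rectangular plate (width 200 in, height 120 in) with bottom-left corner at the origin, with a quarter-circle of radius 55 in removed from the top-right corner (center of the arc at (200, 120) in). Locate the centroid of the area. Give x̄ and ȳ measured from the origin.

Part | A | x̄ᵢ | ȳᵢ | A·x̄ᵢ | A·ȳᵢ
plate | 24000.00 | 100.00 | 60.00 | 2400000.00 | 1440000.00
removed quarter-circle | -2375.83 | 176.66 | 96.66 | -419707.56 | -229641.20
Σ | 21624.17 |  |  | 1980292.44 | 1210358.80
x̄ = 1980292.44 / 21624.17 = 91.58 in
ȳ = 1210358.80 / 21624.17 = 55.97 in

x̄ = 91.58 in, ȳ = 55.97 in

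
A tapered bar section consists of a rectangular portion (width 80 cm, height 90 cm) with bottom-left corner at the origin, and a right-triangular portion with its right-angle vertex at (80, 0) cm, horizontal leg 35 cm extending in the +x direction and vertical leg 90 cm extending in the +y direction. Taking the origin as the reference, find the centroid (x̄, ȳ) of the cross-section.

x̄ = 49.27 cm, ȳ = 42.31 cm

Part | A | x̄ᵢ | ȳᵢ | A·x̄ᵢ | A·ȳᵢ
rectangular portion | 7200.00 | 40.00 | 45.00 | 288000.00 | 324000.00
triangular portion | 1575.00 | 91.67 | 30.00 | 144375.00 | 47250.00
Σ | 8775.00 |  |  | 432375.00 | 371250.00
x̄ = 432375.00 / 8775.00 = 49.27 cm
ȳ = 371250.00 / 8775.00 = 42.31 cm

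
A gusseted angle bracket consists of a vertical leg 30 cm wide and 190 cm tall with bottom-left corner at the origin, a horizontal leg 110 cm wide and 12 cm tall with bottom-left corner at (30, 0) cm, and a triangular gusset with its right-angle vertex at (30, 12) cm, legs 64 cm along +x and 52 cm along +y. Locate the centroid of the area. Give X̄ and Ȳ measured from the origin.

X̄ = 32.60 cm, Ȳ = 68.89 cm

vertical leg: A = 30 × 190 = 5700.00, centroid at (15.00, 95.00).
horizontal leg: A = 110 × 12 = 1320.00, centroid at (85.00, 6.00).
gusset: A = ½·64·52 = 1664.00, centroid at (51.33, 29.33).
ΣA = 8684.00 cm²
ΣAX̄ = (5700.00)(15.00) + (1320.00)(85.00) + (1664.00)(51.33) = 283118.67 cm³
ΣAȲ = (5700.00)(95.00) + (1320.00)(6.00) + (1664.00)(29.33) = 598230.67 cm³
X̄ = 283118.67 / 8684.00 = 32.60 cm
Ȳ = 598230.67 / 8684.00 = 68.89 cm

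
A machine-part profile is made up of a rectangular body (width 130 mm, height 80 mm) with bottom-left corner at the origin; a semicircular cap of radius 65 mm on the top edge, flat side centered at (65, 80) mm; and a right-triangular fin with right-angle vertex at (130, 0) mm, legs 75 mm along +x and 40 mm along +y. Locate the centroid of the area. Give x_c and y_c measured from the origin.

x_c = 72.28 mm, y_c = 62.04 mm

Part | A | x̄ᵢ | ȳᵢ | A·x̄ᵢ | A·ȳᵢ
rectangular body | 10400.00 | 65.00 | 40.00 | 676000.00 | 416000.00
semicircular top | 6636.61 | 65.00 | 107.59 | 431379.94 | 714012.49
triangular fin | 1500.00 | 155.00 | 13.33 | 232500.00 | 20000.00
Σ | 18536.61 |  |  | 1339879.94 | 1150012.49
x_c = 1339879.94 / 18536.61 = 72.28 mm
y_c = 1150012.49 / 18536.61 = 62.04 mm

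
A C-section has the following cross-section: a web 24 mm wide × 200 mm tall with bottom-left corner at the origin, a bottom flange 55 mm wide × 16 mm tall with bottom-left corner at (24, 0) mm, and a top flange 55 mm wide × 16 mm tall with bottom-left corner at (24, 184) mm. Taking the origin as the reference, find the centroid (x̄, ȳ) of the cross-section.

x̄ = 22.60 mm, ȳ = 100.00 mm

web: A = 24 × 200 = 4800.00, centroid at (12.00, 100.00).
bottom flange: A = 55 × 16 = 880.00, centroid at (51.50, 8.00).
top flange: A = 55 × 16 = 880.00, centroid at (51.50, 192.00).
ΣA = 6560.00 mm², ΣAx̄ = 148240.00 mm³, ΣAȳ = 656000.00 mm³.
x̄ = 148240.00/6560.00 = 22.60 mm; ȳ = 656000.00/6560.00 = 100.00 mm.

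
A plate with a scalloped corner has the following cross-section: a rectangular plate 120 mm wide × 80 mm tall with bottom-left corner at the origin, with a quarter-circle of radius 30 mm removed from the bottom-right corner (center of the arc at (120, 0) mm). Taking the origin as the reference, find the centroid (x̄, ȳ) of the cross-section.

x̄ = 56.24 mm, ȳ = 42.17 mm

plate: A = 120 × 80 = 9600.00, centroid at (60.00, 40.00).
removed quarter-circle: A = −¼π·30² = -706.86, centroid at (107.27, 12.73).
ΣA = 8893.14 mm²
ΣAx̄ = (9600.00)(60.00) + (-706.86)(107.27) = 500177.00 mm³
ΣAȳ = (9600.00)(40.00) + (-706.86)(12.73) = 375000.00 mm³
x̄ = 500177.00 / 8893.14 = 56.24 mm
ȳ = 375000.00 / 8893.14 = 42.17 mm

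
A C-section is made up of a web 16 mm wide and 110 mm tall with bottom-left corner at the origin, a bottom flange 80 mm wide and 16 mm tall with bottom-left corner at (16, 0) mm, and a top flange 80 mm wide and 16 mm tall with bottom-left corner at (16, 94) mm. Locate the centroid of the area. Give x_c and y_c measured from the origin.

web: A = 16 × 110 = 1760.00, centroid at (8.00, 55.00).
bottom flange: A = 80 × 16 = 1280.00, centroid at (56.00, 8.00).
top flange: A = 80 × 16 = 1280.00, centroid at (56.00, 102.00).
ΣA = 4320.00 mm², ΣAx_c = 157440.00 mm³, ΣAy_c = 237600.00 mm³.
x_c = 157440.00/4320.00 = 36.44 mm; y_c = 237600.00/4320.00 = 55.00 mm.

x_c = 36.44 mm, y_c = 55.00 mm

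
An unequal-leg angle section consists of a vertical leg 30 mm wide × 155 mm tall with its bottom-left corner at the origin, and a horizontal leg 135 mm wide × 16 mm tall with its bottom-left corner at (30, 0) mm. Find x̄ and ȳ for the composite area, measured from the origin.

vertical leg: A = 30 × 155 = 4650.00, centroid at (15.00, 77.50).
horizontal leg: A = 135 × 16 = 2160.00, centroid at (97.50, 8.00).
ΣA = 6810.00 mm², ΣAx̄ = 280350.00 mm³, ΣAȳ = 377655.00 mm³.
x̄ = 280350.00/6810.00 = 41.17 mm; ȳ = 377655.00/6810.00 = 55.46 mm.

x̄ = 41.17 mm, ȳ = 55.46 mm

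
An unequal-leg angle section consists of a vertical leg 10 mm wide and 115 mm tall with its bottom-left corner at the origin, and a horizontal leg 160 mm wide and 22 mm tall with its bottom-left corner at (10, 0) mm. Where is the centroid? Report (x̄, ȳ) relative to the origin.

Part | A | x̄ᵢ | ȳᵢ | A·x̄ᵢ | A·ȳᵢ
vertical leg | 1150.00 | 5.00 | 57.50 | 5750.00 | 66125.00
horizontal leg | 3520.00 | 90.00 | 11.00 | 316800.00 | 38720.00
Σ | 4670.00 |  |  | 322550.00 | 104845.00
x̄ = 322550.00 / 4670.00 = 69.07 mm
ȳ = 104845.00 / 4670.00 = 22.45 mm

x̄ = 69.07 mm, ȳ = 22.45 mm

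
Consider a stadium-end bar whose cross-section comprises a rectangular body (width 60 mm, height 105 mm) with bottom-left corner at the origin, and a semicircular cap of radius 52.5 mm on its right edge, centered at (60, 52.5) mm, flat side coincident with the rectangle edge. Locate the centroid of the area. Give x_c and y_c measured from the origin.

rectangular body: A = 60 × 105 = 6300.00, centroid at (30.00, 52.50).
semicircular end: A = ½π·52.5² = 4329.51, centroid at (82.28, 52.50).
ΣA = 10629.51 mm²
ΣAx_c = (6300.00)(30.00) + (4329.51)(82.28) = 545239.19 mm³
ΣAy_c = (6300.00)(52.50) + (4329.51)(52.50) = 558049.14 mm³
x_c = 545239.19 / 10629.51 = 51.29 mm
y_c = 558049.14 / 10629.51 = 52.50 mm

x_c = 51.29 mm, y_c = 52.50 mm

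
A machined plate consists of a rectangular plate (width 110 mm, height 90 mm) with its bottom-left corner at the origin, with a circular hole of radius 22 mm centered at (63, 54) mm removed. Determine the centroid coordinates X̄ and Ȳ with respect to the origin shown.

plate: A = 110 × 90 = 9900.00, centroid at (55.00, 45.00).
hole: A = −π·22² = -1520.53, centroid at (63.00, 54.00).
ΣA = 8379.47 mm², ΣAX̄ = 448706.56 mm³, ΣAȲ = 363391.33 mm³.
X̄ = 448706.56/8379.47 = 53.55 mm; Ȳ = 363391.33/8379.47 = 43.37 mm.

X̄ = 53.55 mm, Ȳ = 43.37 mm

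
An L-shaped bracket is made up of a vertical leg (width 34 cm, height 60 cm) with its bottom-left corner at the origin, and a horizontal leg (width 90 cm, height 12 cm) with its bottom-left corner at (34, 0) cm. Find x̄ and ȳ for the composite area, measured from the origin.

vertical leg: A = 34 × 60 = 2040.00, centroid at (17.00, 30.00).
horizontal leg: A = 90 × 12 = 1080.00, centroid at (79.00, 6.00).
ΣA = 3120.00 cm²
ΣAx̄ = (2040.00)(17.00) + (1080.00)(79.00) = 120000.00 cm³
ΣAȳ = (2040.00)(30.00) + (1080.00)(6.00) = 67680.00 cm³
x̄ = 120000.00 / 3120.00 = 38.46 cm
ȳ = 67680.00 / 3120.00 = 21.69 cm

x̄ = 38.46 cm, ȳ = 21.69 cm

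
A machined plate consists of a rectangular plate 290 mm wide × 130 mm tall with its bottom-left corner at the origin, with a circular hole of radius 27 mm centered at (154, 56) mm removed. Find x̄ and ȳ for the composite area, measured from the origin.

Part | A | x̄ᵢ | ȳᵢ | A·x̄ᵢ | A·ȳᵢ
plate | 37700.00 | 145.00 | 65.00 | 5466500.00 | 2450500.00
hole | -2290.22 | 154.00 | 56.00 | -352694.04 | -128252.38
Σ | 35409.78 |  |  | 5113805.96 | 2322247.62
x̄ = 5113805.96 / 35409.78 = 144.42 mm
ȳ = 2322247.62 / 35409.78 = 65.58 mm

x̄ = 144.42 mm, ȳ = 65.58 mm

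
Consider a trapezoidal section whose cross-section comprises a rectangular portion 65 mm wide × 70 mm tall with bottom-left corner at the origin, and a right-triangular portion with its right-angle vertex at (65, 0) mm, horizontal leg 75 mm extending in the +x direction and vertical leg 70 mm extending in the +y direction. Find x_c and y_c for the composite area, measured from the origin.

x_c = 53.54 mm, y_c = 30.73 mm

rectangular portion: A = 65 × 70 = 4550.00, centroid at (32.50, 35.00).
triangular portion: A = ½·75·70 = 2625.00, centroid at (90.00, 23.33).
ΣA = 7175.00 mm²
ΣAx_c = (4550.00)(32.50) + (2625.00)(90.00) = 384125.00 mm³
ΣAy_c = (4550.00)(35.00) + (2625.00)(23.33) = 220500.00 mm³
x_c = 384125.00 / 7175.00 = 53.54 mm
y_c = 220500.00 / 7175.00 = 30.73 mm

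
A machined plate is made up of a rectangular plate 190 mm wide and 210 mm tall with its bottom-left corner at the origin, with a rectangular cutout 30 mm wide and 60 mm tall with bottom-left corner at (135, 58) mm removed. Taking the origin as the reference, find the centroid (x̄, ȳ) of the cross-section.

Part | A | x̄ᵢ | ȳᵢ | A·x̄ᵢ | A·ȳᵢ
plate | 39900.00 | 95.00 | 105.00 | 3790500.00 | 4189500.00
hole | -1800.00 | 150.00 | 88.00 | -270000.00 | -158400.00
Σ | 38100.00 |  |  | 3520500.00 | 4031100.00
x̄ = 3520500.00 / 38100.00 = 92.40 mm
ȳ = 4031100.00 / 38100.00 = 105.80 mm

x̄ = 92.40 mm, ȳ = 105.80 mm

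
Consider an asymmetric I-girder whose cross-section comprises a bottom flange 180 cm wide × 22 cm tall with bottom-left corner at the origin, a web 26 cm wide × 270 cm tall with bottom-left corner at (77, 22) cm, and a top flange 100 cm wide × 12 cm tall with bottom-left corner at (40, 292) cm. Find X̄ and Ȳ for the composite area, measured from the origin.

X̄ = 90.00 cm, Ȳ = 123.42 cm

bottom flange: A = 180 × 22 = 3960.00, centroid at (90.00, 11.00).
web: A = 26 × 270 = 7020.00, centroid at (90.00, 157.00).
top flange: A = 100 × 12 = 1200.00, centroid at (90.00, 298.00).
ΣA = 12180.00 cm², ΣAX̄ = 1096200.00 cm³, ΣAȲ = 1503300.00 cm³.
X̄ = 1096200.00/12180.00 = 90.00 cm; Ȳ = 1503300.00/12180.00 = 123.42 cm.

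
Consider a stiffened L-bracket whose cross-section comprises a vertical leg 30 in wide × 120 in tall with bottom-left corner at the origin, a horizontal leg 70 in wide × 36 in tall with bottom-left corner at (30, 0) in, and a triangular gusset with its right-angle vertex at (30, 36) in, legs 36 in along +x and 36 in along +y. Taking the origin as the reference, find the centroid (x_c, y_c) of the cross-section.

x_c = 36.20 in, y_c = 43.21 in

Part | A | x̄ᵢ | ȳᵢ | A·x̄ᵢ | A·ȳᵢ
vertical leg | 3600.00 | 15.00 | 60.00 | 54000.00 | 216000.00
horizontal leg | 2520.00 | 65.00 | 18.00 | 163800.00 | 45360.00
gusset | 648.00 | 42.00 | 48.00 | 27216.00 | 31104.00
Σ | 6768.00 |  |  | 245016.00 | 292464.00
x_c = 245016.00 / 6768.00 = 36.20 in
y_c = 292464.00 / 6768.00 = 43.21 in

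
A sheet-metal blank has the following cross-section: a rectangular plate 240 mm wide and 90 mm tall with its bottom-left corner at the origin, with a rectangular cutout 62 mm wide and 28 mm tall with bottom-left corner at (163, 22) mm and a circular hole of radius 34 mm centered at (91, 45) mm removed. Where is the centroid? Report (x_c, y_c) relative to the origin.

plate: A = 240 × 90 = 21600.00, centroid at (120.00, 45.00).
hole 1: A = −(62 × 28) = -1736.00, centroid at (194.00, 36.00).
hole 2: A = −π·34² = -3631.68, centroid at (91.00, 45.00).
ΣA = 16232.32 mm², ΣAx_c = 1924733.02 mm³, ΣAy_c = 746078.35 mm³.
x_c = 1924733.02/16232.32 = 118.57 mm; y_c = 746078.35/16232.32 = 45.96 mm.

x_c = 118.57 mm, y_c = 45.96 mm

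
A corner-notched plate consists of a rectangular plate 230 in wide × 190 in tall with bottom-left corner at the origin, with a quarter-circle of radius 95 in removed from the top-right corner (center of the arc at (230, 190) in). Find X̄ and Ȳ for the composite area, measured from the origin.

plate: A = 230 × 190 = 43700.00, centroid at (115.00, 95.00).
removed quarter-circle: A = −¼π·95² = -7088.22, centroid at (189.68, 149.68).
ΣA = 36611.78 in², ΣAX̄ = 3681001.43 in³, ΣAȲ = 3090530.17 in³.
X̄ = 3681001.43/36611.78 = 100.54 in; Ȳ = 3090530.17/36611.78 = 84.41 in.

X̄ = 100.54 in, Ȳ = 84.41 in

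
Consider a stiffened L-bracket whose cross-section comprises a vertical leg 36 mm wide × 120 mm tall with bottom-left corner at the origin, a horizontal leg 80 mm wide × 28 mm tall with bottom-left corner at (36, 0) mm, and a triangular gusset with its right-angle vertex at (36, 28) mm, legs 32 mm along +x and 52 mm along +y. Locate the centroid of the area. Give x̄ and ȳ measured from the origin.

x̄ = 38.80 mm, ȳ = 44.41 mm

vertical leg: A = 36 × 120 = 4320.00, centroid at (18.00, 60.00).
horizontal leg: A = 80 × 28 = 2240.00, centroid at (76.00, 14.00).
gusset: A = ½·32·52 = 832.00, centroid at (46.67, 45.33).
ΣA = 7392.00 mm², ΣAx̄ = 286826.67 mm³, ΣAȳ = 328277.33 mm³.
x̄ = 286826.67/7392.00 = 38.80 mm; ȳ = 328277.33/7392.00 = 44.41 mm.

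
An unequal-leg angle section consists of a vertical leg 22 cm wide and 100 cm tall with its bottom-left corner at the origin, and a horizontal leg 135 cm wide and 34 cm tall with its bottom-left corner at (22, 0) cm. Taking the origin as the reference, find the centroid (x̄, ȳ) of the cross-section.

vertical leg: A = 22 × 100 = 2200.00, centroid at (11.00, 50.00).
horizontal leg: A = 135 × 34 = 4590.00, centroid at (89.50, 17.00).
ΣA = 6790.00 cm², ΣAx̄ = 435005.00 cm³, ΣAȳ = 188030.00 cm³.
x̄ = 435005.00/6790.00 = 64.07 cm; ȳ = 188030.00/6790.00 = 27.69 cm.

x̄ = 64.07 cm, ȳ = 27.69 cm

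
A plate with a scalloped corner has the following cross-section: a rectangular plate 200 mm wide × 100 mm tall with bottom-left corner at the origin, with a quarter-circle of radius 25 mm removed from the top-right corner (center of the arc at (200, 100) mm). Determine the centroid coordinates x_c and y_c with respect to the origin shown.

x_c = 97.75 mm, y_c = 49.01 mm

plate: A = 200 × 100 = 20000.00, centroid at (100.00, 50.00).
removed quarter-circle: A = −¼π·25² = -490.87, centroid at (189.39, 89.39).
ΣA = 19509.13 mm², ΣAx_c = 1907033.56 mm³, ΣAy_c = 956120.95 mm³.
x_c = 1907033.56/19509.13 = 97.75 mm; y_c = 956120.95/19509.13 = 49.01 mm.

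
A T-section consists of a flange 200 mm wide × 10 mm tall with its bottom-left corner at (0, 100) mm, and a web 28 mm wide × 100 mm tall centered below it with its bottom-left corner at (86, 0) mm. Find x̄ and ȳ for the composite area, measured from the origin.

x̄ = 100.00 mm, ȳ = 72.92 mm

web: A = 28 × 100 = 2800.00, centroid at (100.00, 50.00).
flange: A = 200 × 10 = 2000.00, centroid at (100.00, 105.00).
ΣA = 4800.00 mm², ΣAx̄ = 480000.00 mm³, ΣAȳ = 350000.00 mm³.
x̄ = 480000.00/4800.00 = 100.00 mm; ȳ = 350000.00/4800.00 = 72.92 mm.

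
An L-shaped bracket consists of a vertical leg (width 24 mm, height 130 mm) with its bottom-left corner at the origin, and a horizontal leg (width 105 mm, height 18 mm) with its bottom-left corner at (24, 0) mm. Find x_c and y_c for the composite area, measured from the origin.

Part | A | x̄ᵢ | ȳᵢ | A·x̄ᵢ | A·ȳᵢ
vertical leg | 3120.00 | 12.00 | 65.00 | 37440.00 | 202800.00
horizontal leg | 1890.00 | 76.50 | 9.00 | 144585.00 | 17010.00
Σ | 5010.00 |  |  | 182025.00 | 219810.00
x_c = 182025.00 / 5010.00 = 36.33 mm
y_c = 219810.00 / 5010.00 = 43.87 mm

x_c = 36.33 mm, y_c = 43.87 mm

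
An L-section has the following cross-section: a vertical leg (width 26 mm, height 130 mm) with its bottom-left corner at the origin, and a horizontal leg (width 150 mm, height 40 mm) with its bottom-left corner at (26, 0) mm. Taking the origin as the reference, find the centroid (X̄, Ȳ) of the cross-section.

X̄ = 69.29 mm, Ȳ = 36.22 mm

vertical leg: A = 26 × 130 = 3380.00, centroid at (13.00, 65.00).
horizontal leg: A = 150 × 40 = 6000.00, centroid at (101.00, 20.00).
ΣA = 9380.00 mm², ΣAX̄ = 649940.00 mm³, ΣAȲ = 339700.00 mm³.
X̄ = 649940.00/9380.00 = 69.29 mm; Ȳ = 339700.00/9380.00 = 36.22 mm.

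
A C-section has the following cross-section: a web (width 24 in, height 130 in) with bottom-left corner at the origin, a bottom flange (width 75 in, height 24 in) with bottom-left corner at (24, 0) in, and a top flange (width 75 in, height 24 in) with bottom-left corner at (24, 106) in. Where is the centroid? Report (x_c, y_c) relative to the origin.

x_c = 38.52 in, y_c = 65.00 in

Part | A | x̄ᵢ | ȳᵢ | A·x̄ᵢ | A·ȳᵢ
web | 3120.00 | 12.00 | 65.00 | 37440.00 | 202800.00
bottom flange | 1800.00 | 61.50 | 12.00 | 110700.00 | 21600.00
top flange | 1800.00 | 61.50 | 118.00 | 110700.00 | 212400.00
Σ | 6720.00 |  |  | 258840.00 | 436800.00
x_c = 258840.00 / 6720.00 = 38.52 in
y_c = 436800.00 / 6720.00 = 65.00 in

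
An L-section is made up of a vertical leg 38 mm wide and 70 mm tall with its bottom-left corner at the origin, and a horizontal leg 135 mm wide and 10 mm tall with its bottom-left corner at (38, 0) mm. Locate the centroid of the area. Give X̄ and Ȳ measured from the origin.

vertical leg: A = 38 × 70 = 2660.00, centroid at (19.00, 35.00).
horizontal leg: A = 135 × 10 = 1350.00, centroid at (105.50, 5.00).
ΣA = 4010.00 mm²
ΣAX̄ = (2660.00)(19.00) + (1350.00)(105.50) = 192965.00 mm³
ΣAȲ = (2660.00)(35.00) + (1350.00)(5.00) = 99850.00 mm³
X̄ = 192965.00 / 4010.00 = 48.12 mm
Ȳ = 99850.00 / 4010.00 = 24.90 mm

X̄ = 48.12 mm, Ȳ = 24.90 mm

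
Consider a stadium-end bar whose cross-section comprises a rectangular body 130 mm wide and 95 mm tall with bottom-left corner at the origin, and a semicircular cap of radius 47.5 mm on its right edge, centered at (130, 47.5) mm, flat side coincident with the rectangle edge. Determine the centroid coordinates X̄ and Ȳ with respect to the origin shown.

Part | A | x̄ᵢ | ȳᵢ | A·x̄ᵢ | A·ȳᵢ
rectangular body | 12350.00 | 65.00 | 47.50 | 802750.00 | 586625.00
semicircular end | 3544.11 | 150.16 | 47.50 | 532182.11 | 168345.19
Σ | 15894.11 |  |  | 1334932.11 | 754970.19
X̄ = 1334932.11 / 15894.11 = 83.99 mm
Ȳ = 754970.19 / 15894.11 = 47.50 mm

X̄ = 83.99 mm, Ȳ = 47.50 mm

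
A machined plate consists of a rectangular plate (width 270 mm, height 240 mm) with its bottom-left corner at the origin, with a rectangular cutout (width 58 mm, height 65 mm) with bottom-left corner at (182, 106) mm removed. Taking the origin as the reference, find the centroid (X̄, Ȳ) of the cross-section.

X̄ = 130.31 mm, Ȳ = 118.86 mm

plate: A = 270 × 240 = 64800.00, centroid at (135.00, 120.00).
hole: A = −(58 × 65) = -3770.00, centroid at (211.00, 138.50).
ΣA = 61030.00 mm²
ΣAX̄ = (64800.00)(135.00) + (-3770.00)(211.00) = 7952530.00 mm³
ΣAȲ = (64800.00)(120.00) + (-3770.00)(138.50) = 7253855.00 mm³
X̄ = 7952530.00 / 61030.00 = 130.31 mm
Ȳ = 7253855.00 / 61030.00 = 118.86 mm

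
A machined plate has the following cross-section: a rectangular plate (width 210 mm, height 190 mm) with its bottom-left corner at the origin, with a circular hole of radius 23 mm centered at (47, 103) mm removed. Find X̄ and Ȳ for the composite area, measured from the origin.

X̄ = 107.52 mm, Ȳ = 94.65 mm

plate: A = 210 × 190 = 39900.00, centroid at (105.00, 95.00).
hole: A = −π·23² = -1661.90, centroid at (47.00, 103.00).
ΣA = 38238.10 mm², ΣAX̄ = 4111390.58 mm³, ΣAȲ = 3619324.04 mm³.
X̄ = 4111390.58/38238.10 = 107.52 mm; Ȳ = 3619324.04/38238.10 = 94.65 mm.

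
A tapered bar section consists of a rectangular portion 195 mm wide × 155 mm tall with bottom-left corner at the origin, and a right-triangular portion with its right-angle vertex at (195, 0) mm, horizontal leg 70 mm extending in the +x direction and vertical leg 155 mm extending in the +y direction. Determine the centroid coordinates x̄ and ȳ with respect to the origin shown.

x̄ = 115.89 mm, ȳ = 73.57 mm

rectangular portion: A = 195 × 155 = 30225.00, centroid at (97.50, 77.50).
triangular portion: A = ½·70·155 = 5425.00, centroid at (218.33, 51.67).
ΣA = 35650.00 mm²
ΣAx̄ = (30225.00)(97.50) + (5425.00)(218.33) = 4131395.83 mm³
ΣAȳ = (30225.00)(77.50) + (5425.00)(51.67) = 2622729.17 mm³
x̄ = 4131395.83 / 35650.00 = 115.89 mm
ȳ = 2622729.17 / 35650.00 = 73.57 mm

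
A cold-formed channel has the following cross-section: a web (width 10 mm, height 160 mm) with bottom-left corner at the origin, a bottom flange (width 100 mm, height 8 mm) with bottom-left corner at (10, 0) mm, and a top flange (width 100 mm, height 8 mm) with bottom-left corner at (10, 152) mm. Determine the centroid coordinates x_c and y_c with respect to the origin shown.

web: A = 10 × 160 = 1600.00, centroid at (5.00, 80.00).
bottom flange: A = 100 × 8 = 800.00, centroid at (60.00, 4.00).
top flange: A = 100 × 8 = 800.00, centroid at (60.00, 156.00).
ΣA = 3200.00 mm²
ΣAx_c = (1600.00)(5.00) + (800.00)(60.00) + (800.00)(60.00) = 104000.00 mm³
ΣAy_c = (1600.00)(80.00) + (800.00)(4.00) + (800.00)(156.00) = 256000.00 mm³
x_c = 104000.00 / 3200.00 = 32.50 mm
y_c = 256000.00 / 3200.00 = 80.00 mm

x_c = 32.50 mm, y_c = 80.00 mm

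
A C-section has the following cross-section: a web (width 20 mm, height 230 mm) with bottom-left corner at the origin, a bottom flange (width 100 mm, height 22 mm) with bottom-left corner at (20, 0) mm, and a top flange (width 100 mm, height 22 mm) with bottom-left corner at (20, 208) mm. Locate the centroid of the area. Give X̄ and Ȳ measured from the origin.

web: A = 20 × 230 = 4600.00, centroid at (10.00, 115.00).
bottom flange: A = 100 × 22 = 2200.00, centroid at (70.00, 11.00).
top flange: A = 100 × 22 = 2200.00, centroid at (70.00, 219.00).
ΣA = 9000.00 mm²
ΣAX̄ = (4600.00)(10.00) + (2200.00)(70.00) + (2200.00)(70.00) = 354000.00 mm³
ΣAȲ = (4600.00)(115.00) + (2200.00)(11.00) + (2200.00)(219.00) = 1035000.00 mm³
X̄ = 354000.00 / 9000.00 = 39.33 mm
Ȳ = 1035000.00 / 9000.00 = 115.00 mm

X̄ = 39.33 mm, Ȳ = 115.00 mm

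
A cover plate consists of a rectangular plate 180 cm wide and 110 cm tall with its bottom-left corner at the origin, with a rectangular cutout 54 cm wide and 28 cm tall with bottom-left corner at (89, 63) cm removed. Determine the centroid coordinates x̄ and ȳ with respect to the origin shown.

x̄ = 87.85 cm, ȳ = 53.18 cm

Part | A | x̄ᵢ | ȳᵢ | A·x̄ᵢ | A·ȳᵢ
plate | 19800.00 | 90.00 | 55.00 | 1782000.00 | 1089000.00
hole | -1512.00 | 116.00 | 77.00 | -175392.00 | -116424.00
Σ | 18288.00 |  |  | 1606608.00 | 972576.00
x̄ = 1606608.00 / 18288.00 = 87.85 cm
ȳ = 972576.00 / 18288.00 = 53.18 cm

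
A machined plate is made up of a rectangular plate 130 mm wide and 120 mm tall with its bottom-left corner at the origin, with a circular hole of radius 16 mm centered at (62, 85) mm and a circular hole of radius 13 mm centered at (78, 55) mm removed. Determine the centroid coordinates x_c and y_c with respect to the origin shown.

x_c = 64.69 mm, y_c = 58.78 mm

plate: A = 130 × 120 = 15600.00, centroid at (65.00, 60.00).
hole 1: A = −π·16² = -804.25, centroid at (62.00, 85.00).
hole 2: A = −π·13² = -530.93, centroid at (78.00, 55.00).
ΣA = 14264.82 mm²
ΣAx_c = (15600.00)(65.00) + (-804.25)(62.00) + (-530.93)(78.00) = 922724.17 mm³
ΣAy_c = (15600.00)(60.00) + (-804.25)(85.00) + (-530.93)(55.00) = 838437.84 mm³
x_c = 922724.17 / 14264.82 = 64.69 mm
y_c = 838437.84 / 14264.82 = 58.78 mm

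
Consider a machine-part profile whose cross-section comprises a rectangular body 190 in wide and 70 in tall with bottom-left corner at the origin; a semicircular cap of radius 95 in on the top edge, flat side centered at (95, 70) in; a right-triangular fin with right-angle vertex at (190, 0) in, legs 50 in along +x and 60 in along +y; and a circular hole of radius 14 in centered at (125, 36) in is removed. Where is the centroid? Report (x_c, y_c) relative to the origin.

x_c = 100.25 in, y_c = 71.83 in

Part | A | x̄ᵢ | ȳᵢ | A·x̄ᵢ | A·ȳᵢ
rectangular body | 13300.00 | 95.00 | 35.00 | 1263500.00 | 465500.00
semicircular top | 14176.44 | 95.00 | 110.32 | 1346761.50 | 1563933.91
triangular fin | 1500.00 | 206.67 | 20.00 | 310000.00 | 30000.00
hole | -615.75 | 125.00 | 36.00 | -76969.02 | -22167.08
Σ | 28360.68 |  |  | 2843292.48 | 2037266.84
x_c = 2843292.48 / 28360.68 = 100.25 in
y_c = 2037266.84 / 28360.68 = 71.83 in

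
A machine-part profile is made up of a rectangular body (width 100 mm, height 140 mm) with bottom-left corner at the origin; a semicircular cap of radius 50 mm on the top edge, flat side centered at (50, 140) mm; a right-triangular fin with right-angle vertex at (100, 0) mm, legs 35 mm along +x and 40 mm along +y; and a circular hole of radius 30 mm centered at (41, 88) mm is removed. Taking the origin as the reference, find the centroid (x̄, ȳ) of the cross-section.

x̄ = 54.34 mm, ȳ = 86.94 mm

rectangular body: A = 100 × 140 = 14000.00, centroid at (50.00, 70.00).
semicircular top: A = ½π·50² = 3926.99, centroid at (50.00, 161.22).
triangular fin: A = ½·35·40 = 700.00, centroid at (111.67, 13.33).
hole: A = −π·30² = -2827.43, centroid at (41.00, 88.00).
ΣA = 15799.56 mm²
ΣAx̄ = (14000.00)(50.00) + (3926.99)(50.00) + (700.00)(111.67) + (-2827.43)(41.00) = 858591.44 mm³
ΣAȳ = (14000.00)(70.00) + (3926.99)(161.22) + (700.00)(13.33) + (-2827.43)(88.00) = 1373631.24 mm³
x̄ = 858591.44 / 15799.56 = 54.34 mm
ȳ = 1373631.24 / 15799.56 = 86.94 mm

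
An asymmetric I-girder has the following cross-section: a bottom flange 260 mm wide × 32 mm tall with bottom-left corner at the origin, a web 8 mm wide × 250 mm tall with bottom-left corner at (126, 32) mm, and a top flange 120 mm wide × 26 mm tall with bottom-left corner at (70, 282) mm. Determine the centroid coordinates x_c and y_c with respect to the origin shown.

x_c = 130.00 mm, y_c = 101.75 mm

bottom flange: A = 260 × 32 = 8320.00, centroid at (130.00, 16.00).
web: A = 8 × 250 = 2000.00, centroid at (130.00, 157.00).
top flange: A = 120 × 26 = 3120.00, centroid at (130.00, 295.00).
ΣA = 13440.00 mm², ΣAx_c = 1747200.00 mm³, ΣAy_c = 1367520.00 mm³.
x_c = 1747200.00/13440.00 = 130.00 mm; y_c = 1367520.00/13440.00 = 101.75 mm.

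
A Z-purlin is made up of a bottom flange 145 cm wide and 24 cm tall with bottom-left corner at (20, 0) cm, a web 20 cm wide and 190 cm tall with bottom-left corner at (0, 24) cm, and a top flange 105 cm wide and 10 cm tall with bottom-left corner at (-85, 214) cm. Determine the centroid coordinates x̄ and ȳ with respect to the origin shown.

bottom flange: A = 145 × 24 = 3480.00, centroid at (92.50, 12.00).
web: A = 20 × 190 = 3800.00, centroid at (10.00, 119.00).
top flange: A = 105 × 10 = 1050.00, centroid at (-32.50, 219.00).
ΣA = 8330.00 cm²
ΣAx̄ = (3480.00)(92.50) + (3800.00)(10.00) + (1050.00)(-32.50) = 325775.00 cm³
ΣAȳ = (3480.00)(12.00) + (3800.00)(119.00) + (1050.00)(219.00) = 723910.00 cm³
x̄ = 325775.00 / 8330.00 = 39.11 cm
ȳ = 723910.00 / 8330.00 = 86.90 cm

x̄ = 39.11 cm, ȳ = 86.90 cm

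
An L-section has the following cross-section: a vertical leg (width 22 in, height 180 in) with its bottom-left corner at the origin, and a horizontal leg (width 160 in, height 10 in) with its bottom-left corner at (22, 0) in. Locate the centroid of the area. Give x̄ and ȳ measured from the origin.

x̄ = 37.19 in, ȳ = 65.54 in

vertical leg: A = 22 × 180 = 3960.00, centroid at (11.00, 90.00).
horizontal leg: A = 160 × 10 = 1600.00, centroid at (102.00, 5.00).
ΣA = 5560.00 in², ΣAx̄ = 206760.00 in³, ΣAȳ = 364400.00 in³.
x̄ = 206760.00/5560.00 = 37.19 in; ȳ = 364400.00/5560.00 = 65.54 in.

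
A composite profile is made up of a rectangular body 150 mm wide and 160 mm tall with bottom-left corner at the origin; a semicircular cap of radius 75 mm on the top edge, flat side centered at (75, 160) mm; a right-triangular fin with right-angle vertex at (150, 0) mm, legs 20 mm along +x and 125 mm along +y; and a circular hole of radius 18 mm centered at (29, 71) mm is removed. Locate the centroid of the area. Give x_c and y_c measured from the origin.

x_c = 79.50 mm, y_c = 108.71 mm

rectangular body: A = 150 × 160 = 24000.00, centroid at (75.00, 80.00).
semicircular top: A = ½π·75² = 8835.73, centroid at (75.00, 191.83).
triangular fin: A = ½·20·125 = 1250.00, centroid at (156.67, 41.67).
hole: A = −π·18² = -1017.88, centroid at (29.00, 71.00).
ΣA = 33067.85 mm²
ΣAx_c = (24000.00)(75.00) + (8835.73)(75.00) + (1250.00)(156.67) + (-1017.88)(29.00) = 2628994.63 mm³
ΣAy_c = (24000.00)(80.00) + (8835.73)(191.83) + (1250.00)(41.67) + (-1017.88)(71.00) = 3594780.83 mm³
x_c = 2628994.63 / 33067.85 = 79.50 mm
y_c = 3594780.83 / 33067.85 = 108.71 mm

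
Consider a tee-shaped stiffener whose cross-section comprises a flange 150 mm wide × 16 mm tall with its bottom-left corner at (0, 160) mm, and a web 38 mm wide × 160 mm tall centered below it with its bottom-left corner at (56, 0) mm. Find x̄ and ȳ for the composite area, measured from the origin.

web: A = 38 × 160 = 6080.00, centroid at (75.00, 80.00).
flange: A = 150 × 16 = 2400.00, centroid at (75.00, 168.00).
ΣA = 8480.00 mm²
ΣAx̄ = (6080.00)(75.00) + (2400.00)(75.00) = 636000.00 mm³
ΣAȳ = (6080.00)(80.00) + (2400.00)(168.00) = 889600.00 mm³
x̄ = 636000.00 / 8480.00 = 75.00 mm
ȳ = 889600.00 / 8480.00 = 104.91 mm

x̄ = 75.00 mm, ȳ = 104.91 mm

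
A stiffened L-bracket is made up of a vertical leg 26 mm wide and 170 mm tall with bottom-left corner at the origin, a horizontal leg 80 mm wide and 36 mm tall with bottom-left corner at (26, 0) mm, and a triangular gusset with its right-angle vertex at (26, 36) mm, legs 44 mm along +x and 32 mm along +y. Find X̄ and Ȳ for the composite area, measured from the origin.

Part | A | x̄ᵢ | ȳᵢ | A·x̄ᵢ | A·ȳᵢ
vertical leg | 4420.00 | 13.00 | 85.00 | 57460.00 | 375700.00
horizontal leg | 2880.00 | 66.00 | 18.00 | 190080.00 | 51840.00
gusset | 704.00 | 40.67 | 46.67 | 28629.33 | 32853.33
Σ | 8004.00 |  |  | 276169.33 | 460393.33
X̄ = 276169.33 / 8004.00 = 34.50 mm
Ȳ = 460393.33 / 8004.00 = 57.52 mm

X̄ = 34.50 mm, Ȳ = 57.52 mm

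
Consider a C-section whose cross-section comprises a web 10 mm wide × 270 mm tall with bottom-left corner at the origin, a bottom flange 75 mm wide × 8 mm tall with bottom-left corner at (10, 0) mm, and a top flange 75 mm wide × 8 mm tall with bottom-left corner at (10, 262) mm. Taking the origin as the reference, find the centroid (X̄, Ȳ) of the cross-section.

Part | A | x̄ᵢ | ȳᵢ | A·x̄ᵢ | A·ȳᵢ
web | 2700.00 | 5.00 | 135.00 | 13500.00 | 364500.00
bottom flange | 600.00 | 47.50 | 4.00 | 28500.00 | 2400.00
top flange | 600.00 | 47.50 | 266.00 | 28500.00 | 159600.00
Σ | 3900.00 |  |  | 70500.00 | 526500.00
X̄ = 70500.00 / 3900.00 = 18.08 mm
Ȳ = 526500.00 / 3900.00 = 135.00 mm

X̄ = 18.08 mm, Ȳ = 135.00 mm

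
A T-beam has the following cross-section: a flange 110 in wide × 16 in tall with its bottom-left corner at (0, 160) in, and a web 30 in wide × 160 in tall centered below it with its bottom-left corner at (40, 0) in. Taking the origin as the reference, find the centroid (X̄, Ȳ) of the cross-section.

X̄ = 55.00 in, Ȳ = 103.61 in

Part | A | x̄ᵢ | ȳᵢ | A·x̄ᵢ | A·ȳᵢ
web | 4800.00 | 55.00 | 80.00 | 264000.00 | 384000.00
flange | 1760.00 | 55.00 | 168.00 | 96800.00 | 295680.00
Σ | 6560.00 |  |  | 360800.00 | 679680.00
X̄ = 360800.00 / 6560.00 = 55.00 in
Ȳ = 679680.00 / 6560.00 = 103.61 in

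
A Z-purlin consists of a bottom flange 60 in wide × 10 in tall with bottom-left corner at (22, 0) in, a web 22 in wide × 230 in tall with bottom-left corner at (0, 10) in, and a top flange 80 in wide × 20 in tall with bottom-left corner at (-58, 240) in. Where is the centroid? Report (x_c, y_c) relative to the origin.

bottom flange: A = 60 × 10 = 600.00, centroid at (52.00, 5.00).
web: A = 22 × 230 = 5060.00, centroid at (11.00, 125.00).
top flange: A = 80 × 20 = 1600.00, centroid at (-18.00, 250.00).
ΣA = 7260.00 in², ΣAx_c = 58060.00 in³, ΣAy_c = 1035500.00 in³.
x_c = 58060.00/7260.00 = 8.00 in; y_c = 1035500.00/7260.00 = 142.63 in.

x_c = 8.00 in, y_c = 142.63 in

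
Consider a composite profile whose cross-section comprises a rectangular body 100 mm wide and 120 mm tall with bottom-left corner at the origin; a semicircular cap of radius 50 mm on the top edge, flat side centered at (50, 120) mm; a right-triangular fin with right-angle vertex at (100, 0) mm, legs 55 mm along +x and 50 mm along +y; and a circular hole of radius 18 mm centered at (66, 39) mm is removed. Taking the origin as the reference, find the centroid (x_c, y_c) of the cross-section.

x_c = 54.77 mm, y_c = 77.24 mm

Part | A | x̄ᵢ | ȳᵢ | A·x̄ᵢ | A·ȳᵢ
rectangular body | 12000.00 | 50.00 | 60.00 | 600000.00 | 720000.00
semicircular top | 3926.99 | 50.00 | 141.22 | 196349.54 | 554572.23
triangular fin | 1375.00 | 118.33 | 16.67 | 162708.33 | 22916.67
hole | -1017.88 | 66.00 | 39.00 | -67179.82 | -39697.16
Σ | 16284.11 |  |  | 891878.06 | 1257791.73
x_c = 891878.06 / 16284.11 = 54.77 mm
y_c = 1257791.73 / 16284.11 = 77.24 mm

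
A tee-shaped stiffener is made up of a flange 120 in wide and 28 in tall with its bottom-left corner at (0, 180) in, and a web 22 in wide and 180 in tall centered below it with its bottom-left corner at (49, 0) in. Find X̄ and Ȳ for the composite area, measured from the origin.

X̄ = 60.00 in, Ȳ = 137.74 in

web: A = 22 × 180 = 3960.00, centroid at (60.00, 90.00).
flange: A = 120 × 28 = 3360.00, centroid at (60.00, 194.00).
ΣA = 7320.00 in², ΣAX̄ = 439200.00 in³, ΣAȲ = 1008240.00 in³.
X̄ = 439200.00/7320.00 = 60.00 in; Ȳ = 1008240.00/7320.00 = 137.74 in.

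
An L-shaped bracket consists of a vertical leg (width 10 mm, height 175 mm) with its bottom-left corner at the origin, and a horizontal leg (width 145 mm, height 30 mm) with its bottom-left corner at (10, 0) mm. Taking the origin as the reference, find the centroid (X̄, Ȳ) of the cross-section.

X̄ = 60.27 mm, Ȳ = 35.80 mm

vertical leg: A = 10 × 175 = 1750.00, centroid at (5.00, 87.50).
horizontal leg: A = 145 × 30 = 4350.00, centroid at (82.50, 15.00).
ΣA = 6100.00 mm², ΣAX̄ = 367625.00 mm³, ΣAȲ = 218375.00 mm³.
X̄ = 367625.00/6100.00 = 60.27 mm; Ȳ = 218375.00/6100.00 = 35.80 mm.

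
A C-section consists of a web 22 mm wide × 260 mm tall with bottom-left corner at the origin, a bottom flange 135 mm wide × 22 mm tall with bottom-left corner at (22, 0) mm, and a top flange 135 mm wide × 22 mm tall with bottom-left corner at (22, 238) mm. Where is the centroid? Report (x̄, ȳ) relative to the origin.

web: A = 22 × 260 = 5720.00, centroid at (11.00, 130.00).
bottom flange: A = 135 × 22 = 2970.00, centroid at (89.50, 11.00).
top flange: A = 135 × 22 = 2970.00, centroid at (89.50, 249.00).
ΣA = 11660.00 mm², ΣAx̄ = 594550.00 mm³, ΣAȳ = 1515800.00 mm³.
x̄ = 594550.00/11660.00 = 50.99 mm; ȳ = 1515800.00/11660.00 = 130.00 mm.

x̄ = 50.99 mm, ȳ = 130.00 mm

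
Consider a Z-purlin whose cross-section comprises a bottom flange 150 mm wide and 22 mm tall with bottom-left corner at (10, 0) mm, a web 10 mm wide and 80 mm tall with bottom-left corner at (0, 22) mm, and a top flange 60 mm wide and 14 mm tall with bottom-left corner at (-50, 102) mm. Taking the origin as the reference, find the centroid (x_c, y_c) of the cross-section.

Part | A | x̄ᵢ | ȳᵢ | A·x̄ᵢ | A·ȳᵢ
bottom flange | 3300.00 | 85.00 | 11.00 | 280500.00 | 36300.00
web | 800.00 | 5.00 | 62.00 | 4000.00 | 49600.00
top flange | 840.00 | -20.00 | 109.00 | -16800.00 | 91560.00
Σ | 4940.00 |  |  | 267700.00 | 177460.00
x_c = 267700.00 / 4940.00 = 54.19 mm
y_c = 177460.00 / 4940.00 = 35.92 mm

x_c = 54.19 mm, y_c = 35.92 mm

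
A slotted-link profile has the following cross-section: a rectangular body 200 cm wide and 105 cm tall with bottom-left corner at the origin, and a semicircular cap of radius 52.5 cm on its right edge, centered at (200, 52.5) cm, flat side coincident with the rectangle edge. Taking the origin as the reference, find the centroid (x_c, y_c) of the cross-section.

rectangular body: A = 200 × 105 = 21000.00, centroid at (100.00, 52.50).
semicircular end: A = ½π·52.5² = 4329.51, centroid at (222.28, 52.50).
ΣA = 25329.51 cm², ΣAx_c = 3062370.23 cm³, ΣAy_c = 1329799.14 cm³.
x_c = 3062370.23/25329.51 = 120.90 cm; y_c = 1329799.14/25329.51 = 52.50 cm.

x_c = 120.90 cm, y_c = 52.50 cm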